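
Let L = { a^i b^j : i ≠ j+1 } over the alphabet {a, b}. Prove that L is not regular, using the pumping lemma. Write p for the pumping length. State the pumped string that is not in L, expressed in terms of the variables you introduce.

Toward a contradiction, assume L is regular with pumping length p.
Choose w = a^p b^{p+p!-1}. Since p ≠ (p+p!-1)+1 = p+p!, w ∈ L; and |w| ≥ p.
Write w = xyz as guaranteed by the lemma, with |xy| ≤ p and y is nonempty.
Since the first p symbols of w are all a's and |xy| ≤ p, y lies entirely in the leading a-block: y = a^k for some k with 1 ≤ k ≤ p.
Since 1 ≤ k ≤ p, k divides p!; set t = 1 + p!/k. Then xy^t z has p + (p!/k)·k = p + p! copies of a. Now the a-count is p+p! and (b-count)+1 = (p+p!-1)+1 = p+p!, so i ≠ j+1 fails. So xy^t z = a^{p+p!} b^{p+p!-1} ∉ L.
This contradicts the pumping lemma, so L is not regular.

a^{p+p!} b^{p+p!-1}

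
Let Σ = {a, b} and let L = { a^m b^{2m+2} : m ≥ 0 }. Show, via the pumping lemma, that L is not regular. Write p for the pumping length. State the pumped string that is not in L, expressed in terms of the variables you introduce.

Assume L is regular; let p be its pumping constant.
Take w = a^p b^{2p+2}. Then w ∈ L and |w| = 3p+2 ≥ p.
By the pumping lemma, w = xyz with |xy| ≤ p and y is nonempty.
The first p characters of w are a's, so xy (and hence y) consists only of a's. Write y = a^k, 1 ≤ k ≤ p.
Pump with i = 2: xy^2z = a^{p+k} b^{2p+2}. For this to lie in L we would need 2p+2 = 2(p+k)+2, which forces k = 0. But k ≥ 1, so xy^2z ∉ L.
Contradiction. Therefore L is not regular.

a^{p+k} b^{2p+2}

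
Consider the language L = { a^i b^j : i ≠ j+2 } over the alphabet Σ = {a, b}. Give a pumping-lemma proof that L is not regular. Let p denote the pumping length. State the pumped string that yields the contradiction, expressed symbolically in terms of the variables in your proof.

Suppose for contradiction that L is regular, and let p be the pumping length.
Choose w = a^p b^{p+p!-2}. Since p ≠ (p+p!-2)+2 = p+p!, w ∈ L; and |w| ≥ p.
By the pumping lemma, w = xyz with |xy| ≤ p and |y| ≥ 1.
Because |xy| ≤ p and w begins with p copies of a, we have y = a^k with 1 ≤ k ≤ p.
Since 1 ≤ k ≤ p, k divides p!; set t = 1 + p!/k. Then xy^t z has p + (p!/k)·k = p + p! copies of a. Now the a-count is p+p! and (b-count)+2 = (p+p!-2)+2 = p+p!, so i ≠ j+2 fails. So xy^t z = a^{p+p!} b^{p+p!-2} ∉ L.
This is a contradiction; hence L is not regular.

a^{p+p!} b^{p+p!-2}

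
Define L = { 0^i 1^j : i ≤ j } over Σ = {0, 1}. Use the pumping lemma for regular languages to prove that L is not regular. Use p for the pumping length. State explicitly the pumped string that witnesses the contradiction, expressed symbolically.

Assume L is regular. Let p be the pumping length given by the pumping lemma.
Choose w = 0^p 1^p ∈ L, with |w| = 2p ≥ p.
Write w = xyz as guaranteed by the lemma, with |xy| ≤ p and |y| ≥ 1.
Since the first p symbols of w are all 0's and |xy| ≤ p, y lies entirely in the leading 0-block: y = 0^k for some k with 1 ≤ k ≤ p.
Consider xy^2z = 0^{p+k} 1^p. Since k ≥ 1, the 0-count p+k exceeds the 1-count p, so i ≤ j fails; thus xy^2z ∉ L.
Contradiction. Therefore L is not regular.

0^{p+k} 1^p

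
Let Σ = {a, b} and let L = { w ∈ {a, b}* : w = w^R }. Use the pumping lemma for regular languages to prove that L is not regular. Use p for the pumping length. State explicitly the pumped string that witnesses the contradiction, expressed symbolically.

a^{p+k} b a^p

Suppose for contradiction that L is regular, and let p be the pumping length.
Take w = a^p b a^p, a palindrome of length 2p+1 ≥ p.
The pumping lemma gives a decomposition w = xyz where |xy| ≤ p and |y| > 0.
The first p characters of w are a's, so xy (and hence y) consists only of a's. Write y = a^k, 1 ≤ k ≤ p.
Pump with i = 2: xy^2z = a^{p+k} b a^p. Its reverse is a^p b a^{p+k}, which differs from xy^2z since k ≥ 1. So xy^2z is not a palindrome and xy^2z ∉ L.
This contradicts the pumping lemma, so L is not regular.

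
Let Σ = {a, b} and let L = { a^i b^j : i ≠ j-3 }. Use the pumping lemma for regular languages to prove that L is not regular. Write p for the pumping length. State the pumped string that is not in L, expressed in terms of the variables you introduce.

Assume L is regular. Let p be the pumping length given by the pumping lemma.
Choose w = a^p b^{p+p!+3}. Since p ≠ (p+p!+3)-3 = p+p!, w ∈ L; and |w| ≥ p.
Write w = xyz as guaranteed by the lemma, with |xy| ≤ p and y is nonempty.
Because |xy| ≤ p and w begins with p copies of a, we have y = a^k with 1 ≤ k ≤ p.
Since 1 ≤ k ≤ p, k divides p!; set t = 1 + p!/k. Then xy^t z has p + (p!/k)·k = p + p! copies of a. Now the a-count is p+p! and (b-count)-3 = (p+p!+3)-3 = p+p!, so i ≠ j-3 fails. So xy^t z = a^{p+p!} b^{p+p!+3} ∉ L.
This is a contradiction; hence L is not regular.

a^{p+p!} b^{p+p!+3}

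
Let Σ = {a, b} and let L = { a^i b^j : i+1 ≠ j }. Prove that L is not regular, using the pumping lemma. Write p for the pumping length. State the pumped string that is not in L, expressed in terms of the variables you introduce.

a^{p+p!} b^{p+p!+1}

Suppose for contradiction that L is regular, and let p be the pumping length.
Choose w = a^p b^{p+p!+1}. Since p ≠ (p+p!+1)-1 = p+p!, w ∈ L; and |w| ≥ p.
Write w = xyz as guaranteed by the lemma, with |xy| ≤ p and y is nonempty.
Because |xy| ≤ p and w begins with p copies of a, we have y = a^k with 1 ≤ k ≤ p.
Since 1 ≤ k ≤ p, k divides p!; set t = 1 + p!/k. Then xy^t z has p + (p!/k)·k = p + p! copies of a. Now the a-count is p+p! and (b-count)-1 = (p+p!+1)-1 = p+p!, so i+1 ≠ j fails. So xy^t z = a^{p+p!} b^{p+p!+1} ∉ L.
This is a contradiction; hence L is not regular.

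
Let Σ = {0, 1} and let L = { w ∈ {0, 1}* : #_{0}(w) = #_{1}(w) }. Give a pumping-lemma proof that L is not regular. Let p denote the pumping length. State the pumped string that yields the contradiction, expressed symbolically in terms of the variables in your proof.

Assume L is regular; let p be its pumping constant.
Choose w = 0^p 1^p ∈ L with |w| = 2p ≥ p.
The pumping lemma gives a decomposition w = xyz where |xy| ≤ p and y is nonempty.
Since the first p symbols of w are all 0's and |xy| ≤ p, y lies entirely in the leading 0-block: y = 0^k for some k with 1 ≤ k ≤ p.
Pump with i = 2: xy^2z = 0^{p+k} 1^p has p+k occurrences of 0 but only p of 1. Since k ≥ 1 the counts differ, so xy^2z ∉ L.
This contradicts the pumping lemma, so L is not regular.

0^{p+k} 1^p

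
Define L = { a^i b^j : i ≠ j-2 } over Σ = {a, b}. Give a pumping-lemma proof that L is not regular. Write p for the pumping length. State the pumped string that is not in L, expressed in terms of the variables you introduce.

Toward a contradiction, assume L is regular with pumping length p.
Choose w = a^p b^{p+p!+2}. Since p ≠ (p+p!+2)-2 = p+p!, w ∈ L; and |w| ≥ p.
By the pumping lemma, w = xyz with |xy| ≤ p and |y| ≥ 1.
Since the first p symbols of w are all a's and |xy| ≤ p, y lies entirely in the leading a-block: y = a^k for some k with 1 ≤ k ≤ p.
Since 1 ≤ k ≤ p, k divides p!; set t = 1 + p!/k. Then xy^t z has p + (p!/k)·k = p + p! copies of a. Now the a-count is p+p! and (b-count)-2 = (p+p!+2)-2 = p+p!, so i ≠ j-2 fails. So xy^t z = a^{p+p!} b^{p+p!+2} ∉ L.
This contradicts the pumping lemma, so L is not regular.

a^{p+p!} b^{p+p!+2}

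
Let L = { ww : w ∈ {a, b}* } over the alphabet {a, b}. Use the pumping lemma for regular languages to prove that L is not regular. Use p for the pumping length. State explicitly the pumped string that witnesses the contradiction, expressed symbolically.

a^{p+k} b^p a^p b^p

Toward a contradiction, assume L is regular with pumping length p.
Take w = a^p b^p a^p b^p = uu where u = a^pb^p; then w ∈ L and |w| = 4p ≥ p.
Write w = xyz as guaranteed by the lemma, with |xy| ≤ p and |y| > 0.
Since the first p symbols of w are all a's and |xy| ≤ p, y lies entirely in the leading a-block: y = a^k for some k with 1 ≤ k ≤ p.
Pump with i = 2: xy^2z = a^{p+k} b^p a^p b^p, of length 4p+k. Suppose this equals vv. The string starts with a and ends with b, so v does too; thus the boundary between the two copies of v is a b→a transition. There is exactly one such transition, at position 2p+k, so |v| = 2p+k and |vv| = 4p+2k ≠ 4p+k since k ≥ 1. So xy^2z ∉ L.
Contradiction. Therefore L is not regular.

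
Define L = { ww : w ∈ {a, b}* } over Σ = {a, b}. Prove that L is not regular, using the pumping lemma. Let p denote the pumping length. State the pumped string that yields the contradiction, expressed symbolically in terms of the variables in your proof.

a^{p+k} b^p a^p b^p

Assume L is regular; let p be its pumping constant.
Take w = a^p b^p a^p b^p = uu where u = a^pb^p; then w ∈ L and |w| = 4p ≥ p.
The pumping lemma gives a decomposition w = xyz where |xy| ≤ p and |y| > 0.
The first p characters of w are a's, so xy (and hence y) consists only of a's. Write y = a^k, 1 ≤ k ≤ p.
Pump with i = 2: xy^2z = a^{p+k} b^p a^p b^p, of length 4p+k. Suppose this equals vv. The string starts with a and ends with b, so v does too; thus the boundary between the two copies of v is a b→a transition. There is exactly one such transition, at position 2p+k, so |v| = 2p+k and |vv| = 4p+2k ≠ 4p+k since k ≥ 1. So xy^2z ∉ L.
This is a contradiction; hence L is not regular.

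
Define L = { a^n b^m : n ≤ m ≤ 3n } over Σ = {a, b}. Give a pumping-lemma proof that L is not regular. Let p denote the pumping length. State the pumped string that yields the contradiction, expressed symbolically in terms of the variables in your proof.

a^{p+k} b^p

Assume L is regular; let p be its pumping constant.
Take w = a^p b^p ∈ L (since p ≤ p ≤ 3p), with |w| = 2p ≥ p.
The pumping lemma gives a decomposition w = xyz where |xy| ≤ p and |y| ≥ 1.
Since the first p symbols of w are all a's and |xy| ≤ p, y lies entirely in the leading a-block: y = a^k for some k with 1 ≤ k ≤ p.
Pump with i = 2: xy^2z = a^{p+k} b^p. Now n = p+k > p = m, so the condition n ≤ m fails. Thus xy^2z ∉ L.
This is a contradiction; hence L is not regular.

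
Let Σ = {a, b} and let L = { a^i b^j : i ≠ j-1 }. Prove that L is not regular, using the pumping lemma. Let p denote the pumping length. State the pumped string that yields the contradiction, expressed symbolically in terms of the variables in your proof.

Assume L is regular. Let p be the pumping length given by the pumping lemma.
Choose w = a^p b^{p+p!+1}. Since p ≠ (p+p!+1)-1 = p+p!, w ∈ L; and |w| ≥ p.
The pumping lemma gives a decomposition w = xyz where |xy| ≤ p and |y| ≥ 1.
Because |xy| ≤ p and w begins with p copies of a, we have y = a^k with 1 ≤ k ≤ p.
Since 1 ≤ k ≤ p, k divides p!; set t = 1 + p!/k. Then xy^t z has p + (p!/k)·k = p + p! copies of a. Now the a-count is p+p! and (b-count)-1 = (p+p!+1)-1 = p+p!, so i ≠ j-1 fails. So xy^t z = a^{p+p!} b^{p+p!+1} ∉ L.
This is a contradiction; hence L is not regular.

a^{p+p!} b^{p+p!+1}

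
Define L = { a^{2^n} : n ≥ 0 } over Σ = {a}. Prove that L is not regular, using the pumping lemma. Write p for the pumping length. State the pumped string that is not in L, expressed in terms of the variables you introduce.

a^{2^p+k}

Assume L is regular; let p be its pumping constant.
Take w = a^{2^p} ∈ L with |w| = 2^p ≥ p.
Write w = xyz as guaranteed by the lemma, with |xy| ≤ p and y is nonempty.
Then y = a^k for some k with 1 ≤ k ≤ p.
Pump with i = 2: xy^2z = a^{2^p+k}. Since 1 ≤ k ≤ p < 2^p, we have 2^p < 2^p+k < 2^{p+1}, so 2^p+k is not a power of 2. So xy^2z ∉ L.
Contradiction. Therefore L is not regular.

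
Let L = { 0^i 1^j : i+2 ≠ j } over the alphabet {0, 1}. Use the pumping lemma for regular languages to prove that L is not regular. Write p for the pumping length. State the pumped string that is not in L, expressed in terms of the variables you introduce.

Assume L is regular. Let p be the pumping length given by the pumping lemma.
Choose w = 0^p 1^{p+p!+2}. Since p ≠ (p+p!+2)-2 = p+p!, w ∈ L; and |w| ≥ p.
The pumping lemma gives a decomposition w = xyz where |xy| ≤ p and |y| > 0.
The first p characters of w are 0's, so xy (and hence y) consists only of 0's. Write y = 0^k, 1 ≤ k ≤ p.
Since 1 ≤ k ≤ p, k divides p!; set t = 1 + p!/k. Then xy^t z has p + (p!/k)·k = p + p! copies of 0. Now the 0-count is p+p! and (1-count)-2 = (p+p!+2)-2 = p+p!, so i+2 ≠ j fails. So xy^t z = 0^{p+p!} 1^{p+p!+2} ∉ L.
This contradicts the pumping lemma, so L is not regular.

0^{p+p!} 1^{p+p!+2}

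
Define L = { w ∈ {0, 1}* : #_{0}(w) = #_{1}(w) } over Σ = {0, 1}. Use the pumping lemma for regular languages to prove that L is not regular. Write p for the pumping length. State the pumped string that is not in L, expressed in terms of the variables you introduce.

0^{p+k} 1^p

Assume L is regular. Let p be the pumping length given by the pumping lemma.
Choose w = 0^p 1^p ∈ L with |w| = 2p ≥ p.
By the pumping lemma, w = xyz with |xy| ≤ p and |y| > 0.
The first p characters of w are 0's, so xy (and hence y) consists only of 0's. Write y = 0^k, 1 ≤ k ≤ p.
Pump with i = 2: xy^2z = 0^{p+k} 1^p has p+k occurrences of 0 but only p of 1. Since k ≥ 1 the counts differ, so xy^2z ∉ L.
This contradicts the pumping lemma, so L is not regular.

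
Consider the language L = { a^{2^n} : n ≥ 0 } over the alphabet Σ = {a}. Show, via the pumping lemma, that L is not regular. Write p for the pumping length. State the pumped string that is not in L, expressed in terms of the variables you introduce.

a^{2^p+k}

Suppose for contradiction that L is regular, and let p be the pumping length.
Take w = a^{2^p} ∈ L with |w| = 2^p ≥ p.
Write w = xyz as guaranteed by the lemma, with |xy| ≤ p and y is nonempty.
Then y = a^k for some k with 1 ≤ k ≤ p.
Pump with i = 2: xy^2z = a^{2^p+k}. Since 1 ≤ k ≤ p < 2^p, we have 2^p < 2^p+k < 2^{p+1}, so 2^p+k is not a power of 2. So xy^2z ∉ L.
This contradicts the pumping lemma, so L is not regular.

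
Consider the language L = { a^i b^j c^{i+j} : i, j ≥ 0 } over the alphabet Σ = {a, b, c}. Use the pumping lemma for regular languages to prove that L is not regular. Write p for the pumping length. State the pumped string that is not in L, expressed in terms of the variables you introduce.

a^{p+k} b^p c^{2p}

Toward a contradiction, assume L is regular with pumping length p.
Take w = a^p b^p c^{2p} ∈ L (with i=j=p, i+j=2p), |w| = 4p ≥ p.
The pumping lemma gives a decomposition w = xyz where |xy| ≤ p and |y| ≥ 1.
The first p characters of w are a's, so xy (and hence y) consists only of a's. Write y = a^k, 1 ≤ k ≤ p.
Consider xy^2z = a^{p+k} b^p c^{2p}. Now the a- and b-counts sum to 2p+k, but the c-count is 2p ≠ 2p+k. So xy^2z ∉ L.
This is a contradiction; hence L is not regular.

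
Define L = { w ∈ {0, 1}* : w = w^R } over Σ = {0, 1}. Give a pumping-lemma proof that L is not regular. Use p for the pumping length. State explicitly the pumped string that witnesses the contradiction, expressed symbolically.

0^{p+k} 1 0^p

Toward a contradiction, assume L is regular with pumping length p.
Take w = 0^p 1 0^p, a palindrome of length 2p+1 ≥ p.
By the pumping lemma, w = xyz with |xy| ≤ p and |y| ≥ 1.
Since the first p symbols of w are all 0's and |xy| ≤ p, y lies entirely in the leading 0-block: y = 0^k for some k with 1 ≤ k ≤ p.
Pump with i = 2: xy^2z = 0^{p+k} 1 0^p. Its reverse is 0^p 1 0^{p+k}, which differs from xy^2z since k ≥ 1. So xy^2z is not a palindrome and xy^2z ∉ L.
This is a contradiction; hence L is not regular.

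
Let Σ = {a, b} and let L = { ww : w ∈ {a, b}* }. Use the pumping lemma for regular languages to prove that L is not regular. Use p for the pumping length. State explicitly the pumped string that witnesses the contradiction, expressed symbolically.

Assume L is regular. Let p be the pumping length given by the pumping lemma.
Take w = a^p b^p a^p b^p = uu where u = a^pb^p; then w ∈ L and |w| = 4p ≥ p.
The pumping lemma gives a decomposition w = xyz where |xy| ≤ p and |y| ≥ 1.
Because |xy| ≤ p and w begins with p copies of a, we have y = a^k with 1 ≤ k ≤ p.
Pump with i = 2: xy^2z = a^{p+k} b^p a^p b^p, of length 4p+k. Suppose this equals vv. The string starts with a and ends with b, so v does too; thus the boundary between the two copies of v is a b→a transition. There is exactly one such transition, at position 2p+k, so |v| = 2p+k and |vv| = 4p+2k ≠ 4p+k since k ≥ 1. So xy^2z ∉ L.
This is a contradiction; hence L is not regular.

a^{p+k} b^p a^p b^p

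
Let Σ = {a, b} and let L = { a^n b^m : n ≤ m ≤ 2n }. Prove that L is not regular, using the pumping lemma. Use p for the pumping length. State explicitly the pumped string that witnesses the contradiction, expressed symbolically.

Toward a contradiction, assume L is regular with pumping length p.
Take w = a^p b^p ∈ L (since p ≤ p ≤ 2p), with |w| = 2p ≥ p.
The pumping lemma gives a decomposition w = xyz where |xy| ≤ p and |y| ≥ 1.
Since the first p symbols of w are all a's and |xy| ≤ p, y lies entirely in the leading a-block: y = a^k for some k with 1 ≤ k ≤ p.
Pump with i = 2: xy^2z = a^{p+k} b^p. Now n = p+k > p = m, so the condition n ≤ m fails. Thus xy^2z ∉ L.
This is a contradiction; hence L is not regular.

a^{p+k} b^p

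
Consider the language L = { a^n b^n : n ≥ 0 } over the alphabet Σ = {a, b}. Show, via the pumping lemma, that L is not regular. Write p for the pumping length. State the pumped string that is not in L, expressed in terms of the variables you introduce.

a^{p+k} b^p

Toward a contradiction, assume L is regular with pumping length p.
Take w = a^p b^p. Then w ∈ L and |w| = 2p ≥ p.
The pumping lemma gives a decomposition w = xyz where |xy| ≤ p and y is nonempty.
Because |xy| ≤ p and w begins with p copies of a, we have y = a^k with 1 ≤ k ≤ p.
Pump with i = 2: xy^2z = a^{p+k} b^p. For this to lie in L we would need p = p+k, which forces k = 0. But k ≥ 1, so xy^2z ∉ L.
Contradiction. Therefore L is not regular.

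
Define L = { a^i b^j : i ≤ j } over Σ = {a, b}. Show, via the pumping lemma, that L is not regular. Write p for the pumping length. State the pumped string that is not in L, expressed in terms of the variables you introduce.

a^{p+k} b^p

Toward a contradiction, assume L is regular with pumping length p.
Choose w = a^p b^p ∈ L, with |w| = 2p ≥ p.
Write w = xyz as guaranteed by the lemma, with |xy| ≤ p and |y| ≥ 1.
The first p characters of w are a's, so xy (and hence y) consists only of a's. Write y = a^k, 1 ≤ k ≤ p.
Consider xy^2z = a^{p+k} b^p. Since k ≥ 1, the a-count p+k exceeds the b-count p, so i ≤ j fails; thus xy^2z ∉ L.
This contradicts the pumping lemma, so L is not regular.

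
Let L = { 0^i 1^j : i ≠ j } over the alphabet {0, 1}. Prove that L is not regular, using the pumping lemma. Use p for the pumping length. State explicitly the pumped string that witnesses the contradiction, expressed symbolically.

Assume L is regular. Let p be the pumping length given by the pumping lemma.
Choose w = 0^p 1^{p+p!}. Since p ≠ p+p!, w ∈ L; and |w| ≥ p.
Write w = xyz as guaranteed by the lemma, with |xy| ≤ p and |y| > 0.
Since the first p symbols of w are all 0's and |xy| ≤ p, y lies entirely in the leading 0-block: y = 0^k for some k with 1 ≤ k ≤ p.
Since 1 ≤ k ≤ p, k divides p!; set t = 1 + p!/k. Then xy^t z has p + (p!/k)·k = p + p! copies of 0. Now the 0-count equals the 1-count, so i ≠ j fails. So xy^t z = 0^{p+p!} 1^{p+p!} ∉ L.
This contradicts the pumping lemma, so L is not regular.

0^{p+p!} 1^{p+p!}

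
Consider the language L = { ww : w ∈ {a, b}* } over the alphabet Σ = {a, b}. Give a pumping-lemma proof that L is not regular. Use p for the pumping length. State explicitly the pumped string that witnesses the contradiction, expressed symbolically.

a^{p+k} b^p a^p b^p

Assume L is regular. Let p be the pumping length given by the pumping lemma.
Take w = a^p b^p a^p b^p = uu where u = a^pb^p; then w ∈ L and |w| = 4p ≥ p.
By the pumping lemma, w = xyz with |xy| ≤ p and |y| ≥ 1.
Since the first p symbols of w are all a's and |xy| ≤ p, y lies entirely in the leading a-block: y = a^k for some k with 1 ≤ k ≤ p.
Pump with i = 2: xy^2z = a^{p+k} b^p a^p b^p, of length 4p+k. Suppose this equals vv. The string starts with a and ends with b, so v does too; thus the boundary between the two copies of v is a b→a transition. There is exactly one such transition, at position 2p+k, so |v| = 2p+k and |vv| = 4p+2k ≠ 4p+k since k ≥ 1. So xy^2z ∉ L.
This is a contradiction; hence L is not regular.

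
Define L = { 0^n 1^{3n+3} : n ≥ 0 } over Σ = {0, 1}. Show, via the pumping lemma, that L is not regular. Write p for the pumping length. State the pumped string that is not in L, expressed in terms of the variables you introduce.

0^{p+k} 1^{3p+3}

Toward a contradiction, assume L is regular with pumping length p.
Choose w = 0^p 1^{3p+3}, which is in L with |w| = 4p+3 ≥ p.
The pumping lemma gives a decomposition w = xyz where |xy| ≤ p and |y| > 0.
The first p characters of w are 0's, so xy (and hence y) consists only of 0's. Write y = 0^k, 1 ≤ k ≤ p.
Pump with i = 2: xy^2z = 0^{p+k} 1^{3p+3}. For this to lie in L we would need 3p+3 = 3(p+k)+3, which forces k = 0. But k ≥ 1, so xy^2z ∉ L.
This contradicts the pumping lemma, so L is not regular.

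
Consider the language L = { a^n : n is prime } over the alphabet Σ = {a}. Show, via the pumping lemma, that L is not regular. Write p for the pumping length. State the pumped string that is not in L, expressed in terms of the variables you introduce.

Assume L is regular. Let p be the pumping length given by the pumping lemma.
Let q be a prime with q ≥ p+2 (infinitely many primes exist), and take w = a^q ∈ L with |w| = q ≥ p.
Write w = xyz as guaranteed by the lemma, with |xy| ≤ p and |y| ≥ 1.
Then y = a^k for some k with 1 ≤ k ≤ p.
Since 1 ≤ k ≤ p, |xz| = q-k. Pump with i = q+1: |xy^{q+1}z| = (q-k)+(q+1)k = q+qk = q(1+k), which is composite (both factors ≥ 2). So xy^{q+1}z = a^{q(1+k)} ∉ L.
Contradiction. Therefore L is not regular.

a^{q(1+k)}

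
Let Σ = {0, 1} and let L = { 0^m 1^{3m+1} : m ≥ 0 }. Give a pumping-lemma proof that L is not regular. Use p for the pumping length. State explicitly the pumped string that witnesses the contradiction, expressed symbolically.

Assume L is regular. Let p be the pumping length given by the pumping lemma.
Take w = 0^p 1^{3p+1}. Then w ∈ L and |w| = 4p+1 ≥ p.
The pumping lemma gives a decomposition w = xyz where |xy| ≤ p and y is nonempty.
The first p characters of w are 0's, so xy (and hence y) consists only of 0's. Write y = 0^k, 1 ≤ k ≤ p.
Pump with i = 2: xy^2z = 0^{p+k} 1^{3p+1}. For this to lie in L we would need 3p+1 = 3(p+k)+1, which forces k = 0. But k ≥ 1, so xy^2z ∉ L.
Contradiction. Therefore L is not regular.

0^{p+k} 1^{3p+1}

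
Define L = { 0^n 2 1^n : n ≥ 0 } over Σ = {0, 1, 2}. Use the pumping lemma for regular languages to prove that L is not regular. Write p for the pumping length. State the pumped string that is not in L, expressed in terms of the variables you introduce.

Assume L is regular. Let p be the pumping length given by the pumping lemma.
Take w = 0^p 2 1^p ∈ L with |w| = 2p+1 ≥ p.
The pumping lemma gives a decomposition w = xyz where |xy| ≤ p and |y| ≥ 1.
The first p characters of w are 0's, so xy (and hence y) consists only of 0's. Write y = 0^k, 1 ≤ k ≤ p.
Pump with i = 2: xy^2z = 0^{p+k} 2 1^p, which would require p+k = p. But k ≥ 1, so xy^2z ∉ L.
Contradiction. Therefore L is not regular.

0^{p+k} 2 1^p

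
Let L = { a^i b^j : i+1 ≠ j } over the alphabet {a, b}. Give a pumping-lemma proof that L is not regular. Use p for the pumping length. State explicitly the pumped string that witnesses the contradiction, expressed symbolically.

a^{p+p!} b^{p+p!+1}

Assume L is regular; let p be its pumping constant.
Choose w = a^p b^{p+p!+1}. Since p ≠ (p+p!+1)-1 = p+p!, w ∈ L; and |w| ≥ p.
The pumping lemma gives a decomposition w = xyz where |xy| ≤ p and y is nonempty.
Since the first p symbols of w are all a's and |xy| ≤ p, y lies entirely in the leading a-block: y = a^k for some k with 1 ≤ k ≤ p.
Since 1 ≤ k ≤ p, k divides p!; set t = 1 + p!/k. Then xy^t z has p + (p!/k)·k = p + p! copies of a. Now the a-count is p+p! and (b-count)-1 = (p+p!+1)-1 = p+p!, so i+1 ≠ j fails. So xy^t z = a^{p+p!} b^{p+p!+1} ∉ L.
This contradicts the pumping lemma, so L is not regular.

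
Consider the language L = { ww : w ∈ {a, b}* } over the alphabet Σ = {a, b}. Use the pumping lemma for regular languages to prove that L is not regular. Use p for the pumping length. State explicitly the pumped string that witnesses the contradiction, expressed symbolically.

a^{p+k} b^p a^p b^p

Toward a contradiction, assume L is regular with pumping length p.
Take w = a^p b^p a^p b^p = uu where u = a^pb^p; then w ∈ L and |w| = 4p ≥ p.
By the pumping lemma, w = xyz with |xy| ≤ p and |y| > 0.
Because |xy| ≤ p and w begins with p copies of a, we have y = a^k with 1 ≤ k ≤ p.
Pump with i = 2: xy^2z = a^{p+k} b^p a^p b^p, of length 4p+k. Suppose this equals vv. The string starts with a and ends with b, so v does too; thus the boundary between the two copies of v is a b→a transition. There is exactly one such transition, at position 2p+k, so |v| = 2p+k and |vv| = 4p+2k ≠ 4p+k since k ≥ 1. So xy^2z ∉ L.
Contradiction. Therefore L is not regular.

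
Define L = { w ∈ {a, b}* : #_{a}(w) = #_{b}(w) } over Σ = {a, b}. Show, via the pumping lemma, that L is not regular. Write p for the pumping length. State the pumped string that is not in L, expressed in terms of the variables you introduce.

a^{p+k} b^p

Suppose for contradiction that L is regular, and let p be the pumping length.
Choose w = a^p b^p ∈ L with |w| = 2p ≥ p.
By the pumping lemma, w = xyz with |xy| ≤ p and |y| ≥ 1.
Because |xy| ≤ p and w begins with p copies of a, we have y = a^k with 1 ≤ k ≤ p.
Pump with i = 2: xy^2z = a^{p+k} b^p has p+k occurrences of a but only p of b. Since k ≥ 1 the counts differ, so xy^2z ∉ L.
Contradiction. Therefore L is not regular.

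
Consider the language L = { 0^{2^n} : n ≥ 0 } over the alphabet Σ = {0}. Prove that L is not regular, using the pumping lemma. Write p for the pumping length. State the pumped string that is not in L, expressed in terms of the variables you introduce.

0^{2^p+k}

Assume L is regular. Let p be the pumping length given by the pumping lemma.
Take w = 0^{2^p} ∈ L with |w| = 2^p ≥ p.
The pumping lemma gives a decomposition w = xyz where |xy| ≤ p and |y| > 0.
Then y = 0^k for some k with 1 ≤ k ≤ p.
Pump with i = 2: xy^2z = 0^{2^p+k}. Since 1 ≤ k ≤ p < 2^p, we have 2^p < 2^p+k < 2^{p+1}, so 2^p+k is not a power of 2. So xy^2z ∉ L.
This is a contradiction; hence L is not regular.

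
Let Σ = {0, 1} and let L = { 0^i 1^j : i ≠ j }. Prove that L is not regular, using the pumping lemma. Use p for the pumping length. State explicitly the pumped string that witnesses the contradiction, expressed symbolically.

Suppose for contradiction that L is regular, and let p be the pumping length.
Choose w = 0^p 1^{p+p!}. Since p ≠ p+p!, w ∈ L; and |w| ≥ p.
By the pumping lemma, w = xyz with |xy| ≤ p and |y| ≥ 1.
Since the first p symbols of w are all 0's and |xy| ≤ p, y lies entirely in the leading 0-block: y = 0^k for some k with 1 ≤ k ≤ p.
Since 1 ≤ k ≤ p, k divides p!; set t = 1 + p!/k. Then xy^t z has p + (p!/k)·k = p + p! copies of 0. Now the 0-count equals the 1-count, so i ≠ j fails. So xy^t z = 0^{p+p!} 1^{p+p!} ∉ L.
Contradiction. Therefore L is not regular.

0^{p+p!} 1^{p+p!}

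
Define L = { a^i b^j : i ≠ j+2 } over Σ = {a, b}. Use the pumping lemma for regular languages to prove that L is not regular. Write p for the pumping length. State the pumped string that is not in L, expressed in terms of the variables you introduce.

a^{p+p!} b^{p+p!-2}

Toward a contradiction, assume L is regular with pumping length p.
Choose w = a^p b^{p+p!-2}. Since p ≠ (p+p!-2)+2 = p+p!, w ∈ L; and |w| ≥ p.
Write w = xyz as guaranteed by the lemma, with |xy| ≤ p and |y| > 0.
The first p characters of w are a's, so xy (and hence y) consists only of a's. Write y = a^k, 1 ≤ k ≤ p.
Since 1 ≤ k ≤ p, k divides p!; set t = 1 + p!/k. Then xy^t z has p + (p!/k)·k = p + p! copies of a. Now the a-count is p+p! and (b-count)+2 = (p+p!-2)+2 = p+p!, so i ≠ j+2 fails. So xy^t z = a^{p+p!} b^{p+p!-2} ∉ L.
This contradicts the pumping lemma, so L is not regular.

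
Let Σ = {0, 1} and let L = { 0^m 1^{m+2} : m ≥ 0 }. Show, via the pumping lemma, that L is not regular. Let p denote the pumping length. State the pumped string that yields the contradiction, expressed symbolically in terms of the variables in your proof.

0^{p+k} 1^{p+2}

Suppose for contradiction that L is regular, and let p be the pumping length.
Choose w = 0^p 1^{p+2}, which is in L with |w| = 2p+2 ≥ p.
The pumping lemma gives a decomposition w = xyz where |xy| ≤ p and y is nonempty.
Since the first p symbols of w are all 0's and |xy| ≤ p, y lies entirely in the leading 0-block: y = 0^k for some k with 1 ≤ k ≤ p.
Pump with i = 2: xy^2z = 0^{p+k} 1^{p+2}. For this to lie in L we would need p+2 = (p+k)+2, which forces k = 0. But k ≥ 1, so xy^2z ∉ L.
This contradicts the pumping lemma, so L is not regular.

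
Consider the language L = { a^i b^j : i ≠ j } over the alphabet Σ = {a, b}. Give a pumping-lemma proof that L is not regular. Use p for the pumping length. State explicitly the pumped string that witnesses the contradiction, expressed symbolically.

a^{p+p!} b^{p+p!}

Toward a contradiction, assume L is regular with pumping length p.
Choose w = a^p b^{p+p!}. Since p ≠ p+p!, w ∈ L; and |w| ≥ p.
The pumping lemma gives a decomposition w = xyz where |xy| ≤ p and |y| ≥ 1.
Since the first p symbols of w are all a's and |xy| ≤ p, y lies entirely in the leading a-block: y = a^k for some k with 1 ≤ k ≤ p.
Since 1 ≤ k ≤ p, k divides p!; set t = 1 + p!/k. Then xy^t z has p + (p!/k)·k = p + p! copies of a. Now the a-count equals the b-count, so i ≠ j fails. So xy^t z = a^{p+p!} b^{p+p!} ∉ L.
This contradicts the pumping lemma, so L is not regular.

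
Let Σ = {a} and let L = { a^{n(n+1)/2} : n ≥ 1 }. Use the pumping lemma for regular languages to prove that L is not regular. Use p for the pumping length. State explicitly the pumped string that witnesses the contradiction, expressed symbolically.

Suppose for contradiction that L is regular, and let p be the pumping length.
Take w = a^{p(p+1)/2} ∈ L with |w| = p(p+1)/2 ≥ p.
The pumping lemma gives a decomposition w = xyz where |xy| ≤ p and |y| ≥ 1.
Then y = a^k for some k with 1 ≤ k ≤ p.
Pump with i = 2: xy^2z = a^{p(p+1)/2+k}. Since 1 ≤ k ≤ p, p(p+1)/2 < p(p+1)/2+k ≤ p(p+1)/2+p < (p+1)(p+2)/2, so p(p+1)/2+k is strictly between consecutive triangular numbers. So xy^2z ∉ L.
This is a contradiction; hence L is not regular.

a^{p(p+1)/2+k}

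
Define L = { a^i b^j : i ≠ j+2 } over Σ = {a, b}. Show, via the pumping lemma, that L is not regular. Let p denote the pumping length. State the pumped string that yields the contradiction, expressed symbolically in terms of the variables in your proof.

a^{p+p!} b^{p+p!-2}

Assume L is regular. Let p be the pumping length given by the pumping lemma.
Choose w = a^p b^{p+p!-2}. Since p ≠ (p+p!-2)+2 = p+p!, w ∈ L; and |w| ≥ p.
By the pumping lemma, w = xyz with |xy| ≤ p and y is nonempty.
The first p characters of w are a's, so xy (and hence y) consists only of a's. Write y = a^k, 1 ≤ k ≤ p.
Since 1 ≤ k ≤ p, k divides p!; set t = 1 + p!/k. Then xy^t z has p + (p!/k)·k = p + p! copies of a. Now the a-count is p+p! and (b-count)+2 = (p+p!-2)+2 = p+p!, so i ≠ j+2 fails. So xy^t z = a^{p+p!} b^{p+p!-2} ∉ L.
This is a contradiction; hence L is not regular.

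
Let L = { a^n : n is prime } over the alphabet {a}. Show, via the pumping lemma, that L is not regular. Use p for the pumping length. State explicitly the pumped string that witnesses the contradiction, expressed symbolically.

a^{q(1+k)}

Suppose for contradiction that L is regular, and let p be the pumping length.
Let q be a prime with q ≥ p+2 (infinitely many primes exist), and take w = a^q ∈ L with |w| = q ≥ p.
The pumping lemma gives a decomposition w = xyz where |xy| ≤ p and y is nonempty.
Then y = a^k for some k with 1 ≤ k ≤ p.
Since 1 ≤ k ≤ p, |xz| = q-k. Pump with i = q+1: |xy^{q+1}z| = (q-k)+(q+1)k = q+qk = q(1+k), which is composite (both factors ≥ 2). So xy^{q+1}z = a^{q(1+k)} ∉ L.
This is a contradiction; hence L is not regular.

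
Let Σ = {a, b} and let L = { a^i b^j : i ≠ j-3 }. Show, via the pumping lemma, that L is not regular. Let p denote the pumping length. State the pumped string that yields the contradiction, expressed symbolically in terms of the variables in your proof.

a^{p+p!} b^{p+p!+3}

Suppose for contradiction that L is regular, and let p be the pumping length.
Choose w = a^p b^{p+p!+3}. Since p ≠ (p+p!+3)-3 = p+p!, w ∈ L; and |w| ≥ p.
By the pumping lemma, w = xyz with |xy| ≤ p and |y| > 0.
Since the first p symbols of w are all a's and |xy| ≤ p, y lies entirely in the leading a-block: y = a^k for some k with 1 ≤ k ≤ p.
Since 1 ≤ k ≤ p, k divides p!; set t = 1 + p!/k. Then xy^t z has p + (p!/k)·k = p + p! copies of a. Now the a-count is p+p! and (b-count)-3 = (p+p!+3)-3 = p+p!, so i ≠ j-3 fails. So xy^t z = a^{p+p!} b^{p+p!+3} ∉ L.
This contradicts the pumping lemma, so L is not regular.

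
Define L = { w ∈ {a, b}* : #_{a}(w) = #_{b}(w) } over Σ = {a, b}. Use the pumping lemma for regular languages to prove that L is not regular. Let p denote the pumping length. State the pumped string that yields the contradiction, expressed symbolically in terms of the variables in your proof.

a^{p+k} b^p

Suppose for contradiction that L is regular, and let p be the pumping length.
Choose w = a^p b^p ∈ L with |w| = 2p ≥ p.
Write w = xyz as guaranteed by the lemma, with |xy| ≤ p and |y| ≥ 1.
Since the first p symbols of w are all a's and |xy| ≤ p, y lies entirely in the leading a-block: y = a^k for some k with 1 ≤ k ≤ p.
Pump with i = 2: xy^2z = a^{p+k} b^p has p+k occurrences of a but only p of b. Since k ≥ 1 the counts differ, so xy^2z ∉ L.
This is a contradiction; hence L is not regular.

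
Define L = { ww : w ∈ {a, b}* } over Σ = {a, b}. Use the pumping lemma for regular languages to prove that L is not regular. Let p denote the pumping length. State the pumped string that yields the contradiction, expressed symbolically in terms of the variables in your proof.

Assume L is regular. Let p be the pumping length given by the pumping lemma.
Take w = a^p b^p a^p b^p = uu where u = a^pb^p; then w ∈ L and |w| = 4p ≥ p.
Write w = xyz as guaranteed by the lemma, with |xy| ≤ p and y is nonempty.
Because |xy| ≤ p and w begins with p copies of a, we have y = a^k with 1 ≤ k ≤ p.
Pump with i = 2: xy^2z = a^{p+k} b^p a^p b^p, of length 4p+k. Suppose this equals vv. The string starts with a and ends with b, so v does too; thus the boundary between the two copies of v is a b→a transition. There is exactly one such transition, at position 2p+k, so |v| = 2p+k and |vv| = 4p+2k ≠ 4p+k since k ≥ 1. So xy^2z ∉ L.
This contradicts the pumping lemma, so L is not regular.

a^{p+k} b^p a^p b^p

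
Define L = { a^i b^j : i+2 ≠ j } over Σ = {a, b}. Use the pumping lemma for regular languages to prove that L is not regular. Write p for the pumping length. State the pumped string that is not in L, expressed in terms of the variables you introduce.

a^{p+p!} b^{p+p!+2}

Suppose for contradiction that L is regular, and let p be the pumping length.
Choose w = a^p b^{p+p!+2}. Since p ≠ (p+p!+2)-2 = p+p!, w ∈ L; and |w| ≥ p.
The pumping lemma gives a decomposition w = xyz where |xy| ≤ p and y is nonempty.
Since the first p symbols of w are all a's and |xy| ≤ p, y lies entirely in the leading a-block: y = a^k for some k with 1 ≤ k ≤ p.
Since 1 ≤ k ≤ p, k divides p!; set t = 1 + p!/k. Then xy^t z has p + (p!/k)·k = p + p! copies of a. Now the a-count is p+p! and (b-count)-2 = (p+p!+2)-2 = p+p!, so i+2 ≠ j fails. So xy^t z = a^{p+p!} b^{p+p!+2} ∉ L.
Contradiction. Therefore L is not regular.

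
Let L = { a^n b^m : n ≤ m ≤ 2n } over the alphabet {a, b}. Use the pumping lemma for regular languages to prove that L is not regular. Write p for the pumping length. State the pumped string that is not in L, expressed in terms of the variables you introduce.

Suppose for contradiction that L is regular, and let p be the pumping length.
Take w = a^p b^p ∈ L (since p ≤ p ≤ 2p), with |w| = 2p ≥ p.
The pumping lemma gives a decomposition w = xyz where |xy| ≤ p and y is nonempty.
The first p characters of w are a's, so xy (and hence y) consists only of a's. Write y = a^k, 1 ≤ k ≤ p.
Pump with i = 2: xy^2z = a^{p+k} b^p. Now n = p+k > p = m, so the condition n ≤ m fails. Thus xy^2z ∉ L.
This contradicts the pumping lemma, so L is not regular.

a^{p+k} b^p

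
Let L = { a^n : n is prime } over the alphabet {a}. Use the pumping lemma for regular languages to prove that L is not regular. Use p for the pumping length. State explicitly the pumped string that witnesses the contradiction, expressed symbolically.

a^{q(1+k)}

Assume L is regular. Let p be the pumping length given by the pumping lemma.
Let q be a prime with q ≥ p+2 (infinitely many primes exist), and take w = a^q ∈ L with |w| = q ≥ p.
Write w = xyz as guaranteed by the lemma, with |xy| ≤ p and |y| > 0.
Then y = a^k for some k with 1 ≤ k ≤ p.
Since 1 ≤ k ≤ p, |xz| = q-k. Pump with i = q+1: |xy^{q+1}z| = (q-k)+(q+1)k = q+qk = q(1+k), which is composite (both factors ≥ 2). So xy^{q+1}z = a^{q(1+k)} ∉ L.
This is a contradiction; hence L is not regular.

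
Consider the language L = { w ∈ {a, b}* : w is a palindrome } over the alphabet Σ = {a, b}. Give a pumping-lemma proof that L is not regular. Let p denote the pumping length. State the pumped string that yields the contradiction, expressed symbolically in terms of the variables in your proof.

a^{p+k} b a^p

Assume L is regular. Let p be the pumping length given by the pumping lemma.
Take w = a^p b a^p, a palindrome of length 2p+1 ≥ p.
By the pumping lemma, w = xyz with |xy| ≤ p and |y| ≥ 1.
The first p characters of w are a's, so xy (and hence y) consists only of a's. Write y = a^k, 1 ≤ k ≤ p.
Pump with i = 2: xy^2z = a^{p+k} b a^p. Its reverse is a^p b a^{p+k}, which differs from xy^2z since k ≥ 1. So xy^2z is not a palindrome and xy^2z ∉ L.
This is a contradiction; hence L is not regular.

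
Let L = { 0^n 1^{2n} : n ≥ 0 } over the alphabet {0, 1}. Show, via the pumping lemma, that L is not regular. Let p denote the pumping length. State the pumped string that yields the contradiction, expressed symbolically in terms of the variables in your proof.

Assume L is regular. Let p be the pumping length given by the pumping lemma.
Take w = 0^p 1^{2p}. Then w ∈ L and |w| = 3p ≥ p.
The pumping lemma gives a decomposition w = xyz where |xy| ≤ p and |y| ≥ 1.
Because |xy| ≤ p and w begins with p copies of 0, we have y = 0^k with 1 ≤ k ≤ p.
Pump with i = 2: xy^2z = 0^{p+k} 1^{2p}. For this to lie in L we would need 2p = 2(p+k), which forces k = 0. But k ≥ 1, so xy^2z ∉ L.
Contradiction. Therefore L is not regular.

0^{p+k} 1^{2p}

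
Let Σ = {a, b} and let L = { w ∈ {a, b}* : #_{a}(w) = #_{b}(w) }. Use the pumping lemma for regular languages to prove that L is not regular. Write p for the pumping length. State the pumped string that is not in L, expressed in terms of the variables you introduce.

a^{p+k} b^p

Assume L is regular; let p be its pumping constant.
Choose w = a^p b^p ∈ L with |w| = 2p ≥ p.
The pumping lemma gives a decomposition w = xyz where |xy| ≤ p and y is nonempty.
Because |xy| ≤ p and w begins with p copies of a, we have y = a^k with 1 ≤ k ≤ p.
Pump with i = 2: xy^2z = a^{p+k} b^p has p+k occurrences of a but only p of b. Since k ≥ 1 the counts differ, so xy^2z ∉ L.
This contradicts the pumping lemma, so L is not regular.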